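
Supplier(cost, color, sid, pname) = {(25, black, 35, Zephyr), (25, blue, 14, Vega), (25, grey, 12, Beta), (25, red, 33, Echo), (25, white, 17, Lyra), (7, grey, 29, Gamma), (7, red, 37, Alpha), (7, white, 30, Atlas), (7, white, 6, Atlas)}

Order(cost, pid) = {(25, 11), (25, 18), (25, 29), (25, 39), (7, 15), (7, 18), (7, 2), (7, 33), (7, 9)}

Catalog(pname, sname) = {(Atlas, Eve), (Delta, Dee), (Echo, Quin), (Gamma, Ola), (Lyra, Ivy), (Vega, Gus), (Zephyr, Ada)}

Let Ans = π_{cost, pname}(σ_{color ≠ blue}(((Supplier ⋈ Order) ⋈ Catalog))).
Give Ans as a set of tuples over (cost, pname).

{(25, Echo), (25, Lyra), (25, Zephyr), (7, Atlas), (7, Gamma)}

Natural join on cost: {(25, black, 35, Zephyr, 11), (25, black, 35, Zephyr, 18), (25, black, 35, Zephyr, 29), (25, black, 35, Zephyr, 39), (25, blue, 14, Vega, 11), (25, blue, 14, Vega, 18), (25, blue, 14, Vega, 29), (25, blue, 14, Vega, 39), (25, grey, 12, Beta, 11), (25, grey, 12, Beta, 18), (25, grey, 12, Beta, 29), (25, grey, 12, Beta, 39), (25, red, 33, Echo, 11), (25, red, 33, Echo, 18), (25, red, 33, Echo, 29), (25, red, 33, Echo, 39), (25, white, 17, Lyra, 11), (25, white, 17, Lyra, 18), (25, white, 17, Lyra, 29), (25, white, 17, Lyra, 39), (7, grey, 29, Gamma, 15), (7, grey, 29, Gamma, 18), (7, grey, 29, Gamma, 2), (7, grey, 29, Gamma, 33), (7, grey, 29, Gamma, 9), (7, red, 37, Alpha, 15), (7, red, 37, Alpha, 18), (7, red, 37, Alpha, 2), (7, red, 37, Alpha, 33), (7, red, 37, Alpha, 9), (7, white, 30, Atlas, 15), (7, white, 30, Atlas, 18), (7, white, 30, Atlas, 2), (7, white, 30, Atlas, 33), (7, white, 30, Atlas, 9), (7, white, 6, Atlas, 15), (7, white, 6, Atlas, 18), (7, white, 6, Atlas, 2), (7, white, 6, Atlas, 33), (7, white, 6, Atlas, 9)}
Natural join on pname: {(25, black, 35, Zephyr, 11, Ada), (25, black, 35, Zephyr, 18, Ada), (25, black, 35, Zephyr, 29, Ada), (25, black, 35, Zephyr, 39, Ada), (25, blue, 14, Vega, 11, Gus), (25, blue, 14, Vega, 18, Gus), (25, blue, 14, Vega, 29, Gus), (25, blue, 14, Vega, 39, Gus), (25, red, 33, Echo, 11, Quin), (25, red, 33, Echo, 18, Quin), (25, red, 33, Echo, 29, Quin), (25, red, 33, Echo, 39, Quin), (25, white, 17, Lyra, 11, Ivy), (25, white, 17, Lyra, 18, Ivy), (25, white, 17, Lyra, 29, Ivy), (25, white, 17, Lyra, 39, Ivy), (7, grey, 29, Gamma, 15, Ola), (7, grey, 29, Gamma, 18, Ola), (7, grey, 29, Gamma, 2, Ola), (7, grey, 29, Gamma, 33, Ola), (7, grey, 29, Gamma, 9, Ola), (7, white, 30, Atlas, 15, Eve), (7, white, 30, Atlas, 18, Eve), (7, white, 30, Atlas, 2, Eve), (7, white, 30, Atlas, 33, Eve), (7, white, 30, Atlas, 9, Eve), (7, white, 6, Atlas, 15, Eve), (7, white, 6, Atlas, 18, Eve), (7, white, 6, Atlas, 2, Eve), (7, white, 6, Atlas, 33, Eve), (7, white, 6, Atlas, 9, Eve)}
Selection color ≠ blue: {(25, black, 35, Zephyr, 11, Ada), (25, black, 35, Zephyr, 18, Ada), (25, black, 35, Zephyr, 29, Ada), (25, black, 35, Zephyr, 39, Ada), (25, red, 33, Echo, 11, Quin), (25, red, 33, Echo, 18, Quin), (25, red, 33, Echo, 29, Quin), (25, red, 33, Echo, 39, Quin), (25, white, 17, Lyra, 11, Ivy), (25, white, 17, Lyra, 18, Ivy), (25, white, 17, Lyra, 29, Ivy), (25, white, 17, Lyra, 39, Ivy), (7, grey, 29, Gamma, 15, Ola), (7, grey, 29, Gamma, 18, Ola), (7, grey, 29, Gamma, 2, Ola), (7, grey, 29, Gamma, 33, Ola), (7, grey, 29, Gamma, 9, Ola), (7, white, 30, Atlas, 15, Eve), (7, white, 30, Atlas, 18, Eve), (7, white, 30, Atlas, 2, Eve), (7, white, 30, Atlas, 33, Eve), (7, white, 30, Atlas, 9, Eve), (7, white, 6, Atlas, 15, Eve), (7, white, 6, Atlas, 18, Eve), (7, white, 6, Atlas, 2, Eve), (7, white, 6, Atlas, 33, Eve), (7, white, 6, Atlas, 9, Eve)}
Keep only column(s) cost, pname (22 duplicate(s) eliminated): {(25, Echo), (25, Lyra), (25, Zephyr), (7, Atlas), (7, Gamma)}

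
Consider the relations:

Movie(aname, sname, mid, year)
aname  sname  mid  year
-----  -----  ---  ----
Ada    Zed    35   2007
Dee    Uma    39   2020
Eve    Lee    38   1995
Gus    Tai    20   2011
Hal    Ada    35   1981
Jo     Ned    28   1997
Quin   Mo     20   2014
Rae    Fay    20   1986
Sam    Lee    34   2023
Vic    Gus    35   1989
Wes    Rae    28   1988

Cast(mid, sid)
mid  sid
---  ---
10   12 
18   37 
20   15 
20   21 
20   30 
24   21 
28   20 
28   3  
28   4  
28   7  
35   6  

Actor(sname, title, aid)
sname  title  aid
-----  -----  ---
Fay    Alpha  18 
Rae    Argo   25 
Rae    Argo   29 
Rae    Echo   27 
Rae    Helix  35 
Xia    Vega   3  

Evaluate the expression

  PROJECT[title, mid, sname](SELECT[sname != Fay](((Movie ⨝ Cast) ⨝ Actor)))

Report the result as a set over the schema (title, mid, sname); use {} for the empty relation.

{(Argo, 28, Rae), (Echo, 28, Rae), (Helix, 28, Rae)}

Movie ⋈ Cast (natural join on mid): {(Ada, Zed, 35, 2007, 6), (Gus, Tai, 20, 2011, 15), (Gus, Tai, 20, 2011, 21), (Gus, Tai, 20, 2011, 30), (Hal, Ada, 35, 1981, 6), (Jo, Ned, 28, 1997, 20), (Jo, Ned, 28, 1997, 3), (Jo, Ned, 28, 1997, 4), (Jo, Ned, 28, 1997, 7), (Quin, Mo, 20, 2014, 15), (Quin, Mo, 20, 2014, 21), (Quin, Mo, 20, 2014, 30), (Rae, Fay, 20, 1986, 15), (Rae, Fay, 20, 1986, 21), (Rae, Fay, 20, 1986, 30), (Vic, Gus, 35, 1989, 6), (Wes, Rae, 28, 1988, 20), (Wes, Rae, 28, 1988, 3), (Wes, Rae, 28, 1988, 4), (Wes, Rae, 28, 1988, 7)}
(Movie ⨝ Cast) ⋈ Actor (natural join on sname): {(Rae, Fay, 20, 1986, 15, Alpha, 18), (Rae, Fay, 20, 1986, 21, Alpha, 18), (Rae, Fay, 20, 1986, 30, Alpha, 18), (Wes, Rae, 28, 1988, 20, Argo, 25), (Wes, Rae, 28, 1988, 20, Argo, 29), (Wes, Rae, 28, 1988, 20, Echo, 27), (Wes, Rae, 28, 1988, 20, Helix, 35), (Wes, Rae, 28, 1988, 3, Argo, 25), (Wes, Rae, 28, 1988, 3, Argo, 29), (Wes, Rae, 28, 1988, 3, Echo, 27), (Wes, Rae, 28, 1988, 3, Helix, 35), (Wes, Rae, 28, 1988, 4, Argo, 25), (Wes, Rae, 28, 1988, 4, Argo, 29), (Wes, Rae, 28, 1988, 4, Echo, 27), (Wes, Rae, 28, 1988, 4, Helix, 35), (Wes, Rae, 28, 1988, 7, Argo, 25), (Wes, Rae, 28, 1988, 7, Argo, 29), (Wes, Rae, 28, 1988, 7, Echo, 27), (Wes, Rae, 28, 1988, 7, Helix, 35)}
Apply σ_{sname != Fay}; surviving tuples: {(Wes, Rae, 28, 1988, 20, Argo, 25), (Wes, Rae, 28, 1988, 20, Argo, 29), (Wes, Rae, 28, 1988, 20, Echo, 27), (Wes, Rae, 28, 1988, 20, Helix, 35), (Wes, Rae, 28, 1988, 3, Argo, 25), (Wes, Rae, 28, 1988, 3, Argo, 29), (Wes, Rae, 28, 1988, 3, Echo, 27), (Wes, Rae, 28, 1988, 3, Helix, 35), (Wes, Rae, 28, 1988, 4, Argo, 25), (Wes, Rae, 28, 1988, 4, Argo, 29), (Wes, Rae, 28, 1988, 4, Echo, 27), (Wes, Rae, 28, 1988, 4, Helix, 35), (Wes, Rae, 28, 1988, 7, Argo, 25), (Wes, Rae, 28, 1988, 7, Argo, 29), (Wes, Rae, 28, 1988, 7, Echo, 27), (Wes, Rae, 28, 1988, 7, Helix, 35)}
π[title, mid, sname]: project onto (title, mid, sname) (13 duplicate(s) eliminated) → {(Argo, 28, Rae), (Echo, 28, Rae), (Helix, 28, Rae)}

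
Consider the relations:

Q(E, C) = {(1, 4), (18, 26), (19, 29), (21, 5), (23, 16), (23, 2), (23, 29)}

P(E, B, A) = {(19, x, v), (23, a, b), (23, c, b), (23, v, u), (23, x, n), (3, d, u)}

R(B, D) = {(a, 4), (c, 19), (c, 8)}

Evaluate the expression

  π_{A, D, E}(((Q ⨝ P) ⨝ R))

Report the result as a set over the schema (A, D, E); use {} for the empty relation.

Joining Q and P on E yields {(19, 29, x, v), (23, 16, a, b), (23, 16, c, b), (23, 16, v, u), (23, 16, x, n), (23, 2, a, b), (23, 2, c, b), (23, 2, v, u), (23, 2, x, n), (23, 29, a, b), (23, 29, c, b), (23, 29, v, u), (23, 29, x, n)}.
Joining (Q ⨝ P) and R on B yields {(23, 16, a, b, 4), (23, 16, c, b, 19), (23, 16, c, b, 8), (23, 2, a, b, 4), (23, 2, c, b, 19), (23, 2, c, b, 8), (23, 29, a, b, 4), (23, 29, c, b, 19), (23, 29, c, b, 8)}.
π_{A, D, E} gives {(b, 19, 23), (b, 4, 23), (b, 8, 23)} (6 duplicate(s) eliminated).

{(b, 19, 23), (b, 4, 23), (b, 8, 23)}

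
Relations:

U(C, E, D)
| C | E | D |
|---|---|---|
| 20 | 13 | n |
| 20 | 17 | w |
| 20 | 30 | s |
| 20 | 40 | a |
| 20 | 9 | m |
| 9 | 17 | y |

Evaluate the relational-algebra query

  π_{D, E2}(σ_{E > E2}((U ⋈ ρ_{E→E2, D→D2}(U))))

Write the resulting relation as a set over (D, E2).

ρ[E→E2, D→D2]: schema becomes (C, E2, D2); tuples unchanged.
U ⋈ ρ_{E→E2, D→D2}(U) (natural join on C): {(20, 13, n, 13, n), (20, 13, n, 17, w), (20, 13, n, 30, s), (20, 13, n, 40, a), (20, 13, n, 9, m), (20, 17, w, 13, n), (20, 17, w, 17, w), (20, 17, w, 30, s), (20, 17, w, 40, a), (20, 17, w, 9, m), (20, 30, s, 13, n), (20, 30, s, 17, w), (20, 30, s, 30, s), (20, 30, s, 40, a), (20, 30, s, 9, m), (20, 40, a, 13, n), (20, 40, a, 17, w), (20, 40, a, 30, s), (20, 40, a, 40, a), (20, 40, a, 9, m), (20, 9, m, 13, n), (20, 9, m, 17, w), (20, 9, m, 30, s), (20, 9, m, 40, a), (20, 9, m, 9, m), (9, 17, y, 17, y)}
Selection E > E2: {(20, 13, n, 9, m), (20, 17, w, 13, n), (20, 17, w, 9, m), (20, 30, s, 13, n), (20, 30, s, 17, w), (20, 30, s, 9, m), (20, 40, a, 13, n), (20, 40, a, 17, w), (20, 40, a, 30, s), (20, 40, a, 9, m)}
Keep only column(s) D, E2: {(a, 13), (a, 17), (a, 30), (a, 9), (n, 9), (s, 13), (s, 17), (s, 9), (w, 13), (w, 9)}

{(a, 13), (a, 17), (a, 30), (a, 9), (n, 9), (s, 13), (s, 17), (s, 9), (w, 13), (w, 9)}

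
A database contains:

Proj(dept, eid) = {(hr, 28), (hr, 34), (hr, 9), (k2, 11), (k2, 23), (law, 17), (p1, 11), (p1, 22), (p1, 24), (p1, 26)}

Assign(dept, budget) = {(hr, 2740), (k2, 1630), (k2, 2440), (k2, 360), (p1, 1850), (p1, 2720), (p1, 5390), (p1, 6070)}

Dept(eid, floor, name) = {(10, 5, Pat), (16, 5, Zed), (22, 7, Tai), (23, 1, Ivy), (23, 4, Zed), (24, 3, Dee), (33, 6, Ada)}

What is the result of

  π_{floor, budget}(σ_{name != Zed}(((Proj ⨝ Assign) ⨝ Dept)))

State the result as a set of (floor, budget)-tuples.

{(1, 1630), (1, 2440), (1, 360), (3, 1850), (3, 2720), (3, 5390), (3, 6070), (7, 1850), (7, 2720), (7, 5390), (7, 6070)}

Joining Proj and Assign on dept yields {(hr, 28, 2740), (hr, 34, 2740), (hr, 9, 2740), (k2, 11, 1630), (k2, 11, 2440), (k2, 11, 360), (k2, 23, 1630), (k2, 23, 2440), (k2, 23, 360), (p1, 11, 1850), (p1, 11, 2720), (p1, 11, 5390), (p1, 11, 6070), (p1, 22, 1850), (p1, 22, 2720), (p1, 22, 5390), (p1, 22, 6070), (p1, 24, 1850), (p1, 24, 2720), (p1, 24, 5390), (p1, 24, 6070), (p1, 26, 1850), (p1, 26, 2720), (p1, 26, 5390), (p1, 26, 6070)}.
Joining (Proj ⨝ Assign) and Dept on eid yields {(k2, 23, 1630, 1, Ivy), (k2, 23, 1630, 4, Zed), (k2, 23, 2440, 1, Ivy), (k2, 23, 2440, 4, Zed), (k2, 23, 360, 1, Ivy), (k2, 23, 360, 4, Zed), (p1, 22, 1850, 7, Tai), (p1, 22, 2720, 7, Tai), (p1, 22, 5390, 7, Tai), (p1, 22, 6070, 7, Tai), (p1, 24, 1850, 3, Dee), (p1, 24, 2720, 3, Dee), (p1, 24, 5390, 3, Dee), (p1, 24, 6070, 3, Dee)}.
Filtering on name != Zed leaves {(k2, 23, 1630, 1, Ivy), (k2, 23, 2440, 1, Ivy), (k2, 23, 360, 1, Ivy), (p1, 22, 1850, 7, Tai), (p1, 22, 2720, 7, Tai), (p1, 22, 5390, 7, Tai), (p1, 22, 6070, 7, Tai), (p1, 24, 1850, 3, Dee), (p1, 24, 2720, 3, Dee), (p1, 24, 5390, 3, Dee), (p1, 24, 6070, 3, Dee)}.
Keep only column(s) floor, budget: {(1, 1630), (1, 2440), (1, 360), (3, 1850), (3, 2720), (3, 5390), (3, 6070), (7, 1850), (7, 2720), (7, 5390), (7, 6070)}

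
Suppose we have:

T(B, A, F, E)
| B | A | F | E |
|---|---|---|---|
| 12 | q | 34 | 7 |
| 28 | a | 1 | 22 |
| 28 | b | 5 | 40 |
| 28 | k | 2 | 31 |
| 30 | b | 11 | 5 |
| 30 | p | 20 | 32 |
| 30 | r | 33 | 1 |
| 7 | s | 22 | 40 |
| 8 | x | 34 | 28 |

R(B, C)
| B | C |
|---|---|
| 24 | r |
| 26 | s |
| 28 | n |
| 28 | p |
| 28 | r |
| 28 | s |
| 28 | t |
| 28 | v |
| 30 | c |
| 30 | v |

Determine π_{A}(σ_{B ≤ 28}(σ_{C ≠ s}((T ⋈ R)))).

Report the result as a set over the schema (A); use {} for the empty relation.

Joining T and R on B yields {(28, a, 1, 22, n), (28, a, 1, 22, p), (28, a, 1, 22, r), (28, a, 1, 22, s), (28, a, 1, 22, t), (28, a, 1, 22, v), (28, b, 5, 40, n), (28, b, 5, 40, p), (28, b, 5, 40, r), (28, b, 5, 40, s), (28, b, 5, 40, t), (28, b, 5, 40, v), (28, k, 2, 31, n), (28, k, 2, 31, p), (28, k, 2, 31, r), (28, k, 2, 31, s), (28, k, 2, 31, t), (28, k, 2, 31, v), (30, b, 11, 5, c), (30, b, 11, 5, v), (30, p, 20, 32, c), (30, p, 20, 32, v), (30, r, 33, 1, c), (30, r, 33, 1, v)}.
Filtering on C ≠ s leaves {(28, a, 1, 22, n), (28, a, 1, 22, p), (28, a, 1, 22, r), (28, a, 1, 22, t), (28, a, 1, 22, v), (28, b, 5, 40, n), (28, b, 5, 40, p), (28, b, 5, 40, r), (28, b, 5, 40, t), (28, b, 5, 40, v), (28, k, 2, 31, n), (28, k, 2, 31, p), (28, k, 2, 31, r), (28, k, 2, 31, t), (28, k, 2, 31, v), (30, b, 11, 5, c), (30, b, 11, 5, v), (30, p, 20, 32, c), (30, p, 20, 32, v), (30, r, 33, 1, c), (30, r, 33, 1, v)}.
Filtering on B ≤ 28 leaves {(28, a, 1, 22, n), (28, a, 1, 22, p), (28, a, 1, 22, r), (28, a, 1, 22, t), (28, a, 1, 22, v), (28, b, 5, 40, n), (28, b, 5, 40, p), (28, b, 5, 40, r), (28, b, 5, 40, t), (28, b, 5, 40, v), (28, k, 2, 31, n), (28, k, 2, 31, p), (28, k, 2, 31, r), (28, k, 2, 31, t), (28, k, 2, 31, v)}.
π_{A} gives {a, b, k} (12 duplicate(s) eliminated).

{a, b, k}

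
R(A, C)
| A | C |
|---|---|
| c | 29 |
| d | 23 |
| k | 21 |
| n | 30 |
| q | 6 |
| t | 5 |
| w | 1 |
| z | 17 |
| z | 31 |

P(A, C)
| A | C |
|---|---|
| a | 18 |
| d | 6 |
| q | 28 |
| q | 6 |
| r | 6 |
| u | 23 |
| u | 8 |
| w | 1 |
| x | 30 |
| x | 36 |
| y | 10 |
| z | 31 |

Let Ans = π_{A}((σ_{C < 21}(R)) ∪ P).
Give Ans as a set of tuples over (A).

{a, d, q, r, t, u, w, x, y, z}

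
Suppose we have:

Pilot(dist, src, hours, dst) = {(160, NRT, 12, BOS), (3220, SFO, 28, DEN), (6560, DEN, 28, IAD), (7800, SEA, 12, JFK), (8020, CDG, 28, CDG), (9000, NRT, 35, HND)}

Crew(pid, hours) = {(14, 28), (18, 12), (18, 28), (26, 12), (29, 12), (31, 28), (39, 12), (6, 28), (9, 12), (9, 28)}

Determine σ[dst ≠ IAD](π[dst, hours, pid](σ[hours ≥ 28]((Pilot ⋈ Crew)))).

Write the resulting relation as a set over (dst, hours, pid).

{(CDG, 28, 14), (CDG, 28, 18), (CDG, 28, 31), (CDG, 28, 6), (CDG, 28, 9), (DEN, 28, 14), (DEN, 28, 18), (DEN, 28, 31), (DEN, 28, 6), (DEN, 28, 9)}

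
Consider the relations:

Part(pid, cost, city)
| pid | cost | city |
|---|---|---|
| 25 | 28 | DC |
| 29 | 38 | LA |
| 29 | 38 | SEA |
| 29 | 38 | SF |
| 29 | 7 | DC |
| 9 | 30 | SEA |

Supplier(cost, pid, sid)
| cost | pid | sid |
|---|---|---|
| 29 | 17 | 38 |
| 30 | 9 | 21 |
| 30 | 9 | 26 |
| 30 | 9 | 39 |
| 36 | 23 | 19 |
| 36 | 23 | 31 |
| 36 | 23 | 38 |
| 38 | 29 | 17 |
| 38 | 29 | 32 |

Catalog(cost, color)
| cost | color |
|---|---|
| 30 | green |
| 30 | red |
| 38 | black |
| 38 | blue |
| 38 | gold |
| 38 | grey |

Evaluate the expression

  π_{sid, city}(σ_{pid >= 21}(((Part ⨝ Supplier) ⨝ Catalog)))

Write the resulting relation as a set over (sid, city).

Joining Part and Supplier on pid, cost yields {(29, 38, LA, 17), (29, 38, LA, 32), (29, 38, SEA, 17), (29, 38, SEA, 32), (29, 38, SF, 17), (29, 38, SF, 32), (9, 30, SEA, 21), (9, 30, SEA, 26), (9, 30, SEA, 39)}.
Joining (Part ⨝ Supplier) and Catalog on cost yields {(29, 38, LA, 17, black), (29, 38, LA, 17, blue), (29, 38, LA, 17, gold), (29, 38, LA, 17, grey), (29, 38, LA, 32, black), (29, 38, LA, 32, blue), (29, 38, LA, 32, gold), (29, 38, LA, 32, grey), (29, 38, SEA, 17, black), (29, 38, SEA, 17, blue), (29, 38, SEA, 17, gold), (29, 38, SEA, 17, grey), (29, 38, SEA, 32, black), (29, 38, SEA, 32, blue), (29, 38, SEA, 32, gold), (29, 38, SEA, 32, grey), (29, 38, SF, 17, black), (29, 38, SF, 17, blue), (29, 38, SF, 17, gold), (29, 38, SF, 17, grey), (29, 38, SF, 32, black), (29, 38, SF, 32, blue), (29, 38, SF, 32, gold), (29, 38, SF, 32, grey), (9, 30, SEA, 21, green), (9, 30, SEA, 21, red), (9, 30, SEA, 26, green), (9, 30, SEA, 26, red), (9, 30, SEA, 39, green), (9, 30, SEA, 39, red)}.
Apply σ_{pid >= 21}; surviving tuples: {(29, 38, LA, 17, black), (29, 38, LA, 17, blue), (29, 38, LA, 17, gold), (29, 38, LA, 17, grey), (29, 38, LA, 32, black), (29, 38, LA, 32, blue), (29, 38, LA, 32, gold), (29, 38, LA, 32, grey), (29, 38, SEA, 17, black), (29, 38, SEA, 17, blue), (29, 38, SEA, 17, gold), (29, 38, SEA, 17, grey), (29, 38, SEA, 32, black), (29, 38, SEA, 32, blue), (29, 38, SEA, 32, gold), (29, 38, SEA, 32, grey), (29, 38, SF, 17, black), (29, 38, SF, 17, blue), (29, 38, SF, 17, gold), (29, 38, SF, 17, grey), (29, 38, SF, 32, black), (29, 38, SF, 32, blue), (29, 38, SF, 32, gold), (29, 38, SF, 32, grey)}
Keep only column(s) sid, city (18 duplicate(s) eliminated): {(17, LA), (17, SEA), (17, SF), (32, LA), (32, SEA), (32, SF)}

{(17, LA), (17, SEA), (17, SF), (32, LA), (32, SEA), (32, SF)}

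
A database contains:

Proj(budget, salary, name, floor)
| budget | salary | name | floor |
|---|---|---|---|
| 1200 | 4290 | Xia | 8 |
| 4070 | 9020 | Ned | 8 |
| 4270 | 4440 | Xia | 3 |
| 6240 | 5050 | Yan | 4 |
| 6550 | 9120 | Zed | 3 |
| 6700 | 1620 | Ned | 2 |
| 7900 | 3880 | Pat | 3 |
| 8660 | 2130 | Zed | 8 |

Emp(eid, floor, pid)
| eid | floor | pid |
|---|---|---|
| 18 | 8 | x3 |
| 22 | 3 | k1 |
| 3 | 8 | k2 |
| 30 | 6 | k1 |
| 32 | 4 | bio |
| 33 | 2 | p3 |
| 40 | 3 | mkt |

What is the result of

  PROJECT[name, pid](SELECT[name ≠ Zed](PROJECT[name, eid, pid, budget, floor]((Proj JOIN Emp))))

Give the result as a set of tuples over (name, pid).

{(Ned, k2), (Ned, p3), (Ned, x3), (Pat, k1), (Pat, mkt), (Xia, k1), (Xia, k2), (Xia, mkt), (Xia, x3), (Yan, bio)}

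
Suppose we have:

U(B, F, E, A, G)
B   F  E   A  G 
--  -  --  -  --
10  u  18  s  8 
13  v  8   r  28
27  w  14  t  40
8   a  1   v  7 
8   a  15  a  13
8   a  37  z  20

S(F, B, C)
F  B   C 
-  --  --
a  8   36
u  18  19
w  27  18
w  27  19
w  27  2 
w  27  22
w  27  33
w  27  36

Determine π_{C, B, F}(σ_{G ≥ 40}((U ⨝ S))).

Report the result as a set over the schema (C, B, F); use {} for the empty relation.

Natural join on B, F: {(27, w, 14, t, 40, 18), (27, w, 14, t, 40, 19), (27, w, 14, t, 40, 2), (27, w, 14, t, 40, 22), (27, w, 14, t, 40, 33), (27, w, 14, t, 40, 36), (8, a, 1, v, 7, 36), (8, a, 15, a, 13, 36), (8, a, 37, z, 20, 36)}
Selection G ≥ 40: {(27, w, 14, t, 40, 18), (27, w, 14, t, 40, 19), (27, w, 14, t, 40, 2), (27, w, 14, t, 40, 22), (27, w, 14, t, 40, 33), (27, w, 14, t, 40, 36)}
Keep only column(s) C, B, F: {(18, 27, w), (19, 27, w), (2, 27, w), (22, 27, w), (33, 27, w), (36, 27, w)}

{(18, 27, w), (19, 27, w), (2, 27, w), (22, 27, w), (33, 27, w), (36, 27, w)}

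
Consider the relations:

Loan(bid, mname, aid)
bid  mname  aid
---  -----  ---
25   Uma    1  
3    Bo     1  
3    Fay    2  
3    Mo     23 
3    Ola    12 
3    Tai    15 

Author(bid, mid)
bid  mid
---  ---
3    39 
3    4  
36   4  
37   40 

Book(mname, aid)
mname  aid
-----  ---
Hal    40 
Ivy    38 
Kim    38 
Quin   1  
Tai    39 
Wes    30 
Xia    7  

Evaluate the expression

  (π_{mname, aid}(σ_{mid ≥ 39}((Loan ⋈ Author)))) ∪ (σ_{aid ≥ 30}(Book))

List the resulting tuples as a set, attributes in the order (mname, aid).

{(Bo, 1), (Fay, 2), (Hal, 40), (Ivy, 38), (Kim, 38), (Mo, 23), (Ola, 12), (Tai, 15), (Tai, 39), (Wes, 30)}

Loan ⋈ Author (natural join on bid): {(3, Bo, 1, 39), (3, Bo, 1, 4), (3, Fay, 2, 39), (3, Fay, 2, 4), (3, Mo, 23, 39), (3, Mo, 23, 4), (3, Ola, 12, 39), (3, Ola, 12, 4), (3, Tai, 15, 39), (3, Tai, 15, 4)}
σ[mid ≥ 39]: keep tuples satisfying mid ≥ 39 → {(3, Bo, 1, 39), (3, Fay, 2, 39), (3, Mo, 23, 39), (3, Ola, 12, 39), (3, Tai, 15, 39)}
π[mname, aid]: project onto (mname, aid) → {(Bo, 1), (Fay, 2), (Mo, 23), (Ola, 12), (Tai, 15)}
σ[aid ≥ 30]: keep tuples satisfying aid ≥ 30 → {(Hal, 40), (Ivy, 38), (Kim, 38), (Tai, 39), (Wes, 30)}
Union: {(Bo, 1), (Fay, 2), (Mo, 23), (Ola, 12), (Tai, 15)} with {(Hal, 40), (Ivy, 38), (Kim, 38), (Tai, 39), (Wes, 30)} → {(Bo, 1), (Fay, 2), (Hal, 40), (Ivy, 38), (Kim, 38), (Mo, 23), (Ola, 12), (Tai, 15), (Tai, 39), (Wes, 30)}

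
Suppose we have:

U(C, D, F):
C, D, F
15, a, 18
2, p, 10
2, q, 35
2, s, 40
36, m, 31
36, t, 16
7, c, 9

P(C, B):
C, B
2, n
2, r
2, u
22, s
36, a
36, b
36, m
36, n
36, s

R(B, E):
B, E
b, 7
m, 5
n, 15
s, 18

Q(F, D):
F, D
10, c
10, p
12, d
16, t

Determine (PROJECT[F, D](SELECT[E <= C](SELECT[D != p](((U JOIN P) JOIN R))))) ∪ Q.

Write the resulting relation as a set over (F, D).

{(10, c), (10, p), (12, d), (16, t), (31, m)}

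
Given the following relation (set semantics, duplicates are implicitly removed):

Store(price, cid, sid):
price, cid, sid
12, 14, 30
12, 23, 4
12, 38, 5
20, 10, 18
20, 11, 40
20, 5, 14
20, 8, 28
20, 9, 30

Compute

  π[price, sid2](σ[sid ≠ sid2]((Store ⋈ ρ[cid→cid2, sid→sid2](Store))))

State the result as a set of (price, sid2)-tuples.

{(12, 30), (12, 4), (12, 5), (20, 14), (20, 18), (20, 28), (20, 30), (20, 40)}

ρ[cid→cid2, sid→sid2]: schema becomes (price, cid2, sid2); tuples unchanged.
Store ⋈ ρ[cid→cid2, sid→sid2](Store) (natural join on price): {(12, 14, 30, 14, 30), (12, 14, 30, 23, 4), (12, 14, 30, 38, 5), (12, 23, 4, 14, 30), (12, 23, 4, 23, 4), (12, 23, 4, 38, 5), (12, 38, 5, 14, 30), (12, 38, 5, 23, 4), (12, 38, 5, 38, 5), (20, 10, 18, 10, 18), (20, 10, 18, 11, 40), (20, 10, 18, 5, 14), (20, 10, 18, 8, 28), (20, 10, 18, 9, 30), (20, 11, 40, 10, 18), (20, 11, 40, 11, 40), (20, 11, 40, 5, 14), (20, 11, 40, 8, 28), (20, 11, 40, 9, 30), (20, 5, 14, 10, 18), (20, 5, 14, 11, 40), (20, 5, 14, 5, 14), (20, 5, 14, 8, 28), (20, 5, 14, 9, 30), (20, 8, 28, 10, 18), (20, 8, 28, 11, 40), (20, 8, 28, 5, 14), (20, 8, 28, 8, 28), (20, 8, 28, 9, 30), (20, 9, 30, 10, 18), (20, 9, 30, 11, 40), (20, 9, 30, 5, 14), (20, 9, 30, 8, 28), (20, 9, 30, 9, 30)}
Selection sid ≠ sid2: {(12, 14, 30, 23, 4), (12, 14, 30, 38, 5), (12, 23, 4, 14, 30), (12, 23, 4, 38, 5), (12, 38, 5, 14, 30), (12, 38, 5, 23, 4), (20, 10, 18, 11, 40), (20, 10, 18, 5, 14), (20, 10, 18, 8, 28), (20, 10, 18, 9, 30), (20, 11, 40, 10, 18), (20, 11, 40, 5, 14), (20, 11, 40, 8, 28), (20, 11, 40, 9, 30), (20, 5, 14, 10, 18), (20, 5, 14, 11, 40), (20, 5, 14, 8, 28), (20, 5, 14, 9, 30), (20, 8, 28, 10, 18), (20, 8, 28, 11, 40), (20, 8, 28, 5, 14), (20, 8, 28, 9, 30), (20, 9, 30, 10, 18), (20, 9, 30, 11, 40), (20, 9, 30, 5, 14), (20, 9, 30, 8, 28)}
Projecting to price, sid2 (18 duplicate(s) eliminated): {(12, 30), (12, 4), (12, 5), (20, 14), (20, 18), (20, 28), (20, 30), (20, 40)}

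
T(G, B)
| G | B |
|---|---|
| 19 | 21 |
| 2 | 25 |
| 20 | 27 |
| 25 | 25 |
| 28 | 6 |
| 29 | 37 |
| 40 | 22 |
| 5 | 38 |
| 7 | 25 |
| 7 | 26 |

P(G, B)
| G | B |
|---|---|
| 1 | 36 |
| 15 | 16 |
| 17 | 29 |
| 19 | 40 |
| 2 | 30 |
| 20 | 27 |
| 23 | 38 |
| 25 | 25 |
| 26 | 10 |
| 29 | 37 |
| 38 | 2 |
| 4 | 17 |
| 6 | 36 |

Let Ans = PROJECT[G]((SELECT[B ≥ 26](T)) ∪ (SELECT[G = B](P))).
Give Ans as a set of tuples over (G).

σ[B ≥ 26]: keep tuples satisfying B ≥ 26 → {(20, 27), (29, 37), (5, 38), (7, 26)}
σ[G = B]: keep tuples satisfying G = B → {(25, 25)}
Union: {(20, 27), (29, 37), (5, 38), (7, 26)} with {(25, 25)} → {(20, 27), (25, 25), (29, 37), (5, 38), (7, 26)}
π[G]: project onto (G) → {20, 25, 29, 5, 7}

{20, 25, 29, 5, 7}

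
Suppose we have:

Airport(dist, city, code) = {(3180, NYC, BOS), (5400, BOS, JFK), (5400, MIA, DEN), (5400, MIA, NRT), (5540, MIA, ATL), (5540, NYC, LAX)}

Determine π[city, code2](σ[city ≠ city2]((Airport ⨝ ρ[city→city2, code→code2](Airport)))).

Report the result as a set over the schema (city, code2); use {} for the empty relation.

{(BOS, DEN), (BOS, NRT), (MIA, JFK), (MIA, LAX), (NYC, ATL)}

ρ[city→city2, code→code2]: schema becomes (dist, city2, code2); tuples unchanged.
Natural join on dist: {(3180, NYC, BOS, NYC, BOS), (5400, BOS, JFK, BOS, JFK), (5400, BOS, JFK, MIA, DEN), (5400, BOS, JFK, MIA, NRT), (5400, MIA, DEN, BOS, JFK), (5400, MIA, DEN, MIA, DEN), (5400, MIA, DEN, MIA, NRT), (5400, MIA, NRT, BOS, JFK), (5400, MIA, NRT, MIA, DEN), (5400, MIA, NRT, MIA, NRT), (5540, MIA, ATL, MIA, ATL), (5540, MIA, ATL, NYC, LAX), (5540, NYC, LAX, MIA, ATL), (5540, NYC, LAX, NYC, LAX)}
Filtering on city ≠ city2 leaves {(5400, BOS, JFK, MIA, DEN), (5400, BOS, JFK, MIA, NRT), (5400, MIA, DEN, BOS, JFK), (5400, MIA, NRT, BOS, JFK), (5540, MIA, ATL, NYC, LAX), (5540, NYC, LAX, MIA, ATL)}.
Projecting to city, code2 (1 duplicate(s) eliminated): {(BOS, DEN), (BOS, NRT), (MIA, JFK), (MIA, LAX), (NYC, ATL)}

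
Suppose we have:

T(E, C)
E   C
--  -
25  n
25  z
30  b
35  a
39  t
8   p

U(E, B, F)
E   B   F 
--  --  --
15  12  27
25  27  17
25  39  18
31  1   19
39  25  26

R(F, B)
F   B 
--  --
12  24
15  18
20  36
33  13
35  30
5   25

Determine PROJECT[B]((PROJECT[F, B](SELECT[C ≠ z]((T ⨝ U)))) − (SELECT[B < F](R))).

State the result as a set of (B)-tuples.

{25, 27, 39}

Natural join on E: {(25, n, 27, 17), (25, n, 39, 18), (25, z, 27, 17), (25, z, 39, 18), (39, t, 25, 26)}
Selection C ≠ z: {(25, n, 27, 17), (25, n, 39, 18), (39, t, 25, 26)}
Projecting to F, B: {(17, 27), (18, 39), (26, 25)}
Selection B < F: {(33, 13), (35, 30)}
Set difference of the two operands is {(17, 27), (18, 39), (26, 25)}.
Projecting to B: {25, 27, 39}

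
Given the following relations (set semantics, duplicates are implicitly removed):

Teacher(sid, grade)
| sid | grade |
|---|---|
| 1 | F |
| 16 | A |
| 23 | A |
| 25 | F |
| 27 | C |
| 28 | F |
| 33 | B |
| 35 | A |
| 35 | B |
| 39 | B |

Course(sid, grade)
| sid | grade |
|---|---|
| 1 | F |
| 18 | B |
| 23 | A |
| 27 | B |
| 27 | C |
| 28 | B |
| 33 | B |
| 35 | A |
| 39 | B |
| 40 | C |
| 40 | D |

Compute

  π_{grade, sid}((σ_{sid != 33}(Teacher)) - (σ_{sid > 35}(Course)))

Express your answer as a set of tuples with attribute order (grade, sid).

Selection sid != 33: {(1, F), (16, A), (23, A), (25, F), (27, C), (28, F), (35, A), (35, B), (39, B)}
Selection sid > 35: {(39, B), (40, C), (40, D)}
Taking the difference: {(1, F), (16, A), (23, A), (25, F), (27, C), (28, F), (35, A), (35, B)}
π_{grade, sid} gives {(A, 16), (A, 23), (A, 35), (B, 35), (C, 27), (F, 1), (F, 25), (F, 28)}.

{(A, 16), (A, 23), (A, 35), (B, 35), (C, 27), (F, 1), (F, 25), (F, 28)}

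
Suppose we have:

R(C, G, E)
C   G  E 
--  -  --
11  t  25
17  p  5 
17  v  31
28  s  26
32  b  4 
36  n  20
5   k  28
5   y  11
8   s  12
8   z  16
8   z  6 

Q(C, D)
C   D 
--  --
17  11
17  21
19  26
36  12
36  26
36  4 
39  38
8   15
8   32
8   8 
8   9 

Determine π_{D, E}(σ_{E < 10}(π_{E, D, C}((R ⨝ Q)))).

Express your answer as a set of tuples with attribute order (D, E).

{(11, 5), (15, 6), (21, 5), (32, 6), (8, 6), (9, 6)}

Joining R and Q on C yields {(17, p, 5, 11), (17, p, 5, 21), (17, v, 31, 11), (17, v, 31, 21), (36, n, 20, 12), (36, n, 20, 26), (36, n, 20, 4), (8, s, 12, 15), (8, s, 12, 32), (8, s, 12, 8), (8, s, 12, 9), (8, z, 16, 15), (8, z, 16, 32), (8, z, 16, 8), (8, z, 16, 9), (8, z, 6, 15), (8, z, 6, 32), (8, z, 6, 8), (8, z, 6, 9)}.
π_{E, D, C} gives {(12, 15, 8), (12, 32, 8), (12, 8, 8), (12, 9, 8), (16, 15, 8), (16, 32, 8), (16, 8, 8), (16, 9, 8), (20, 12, 36), (20, 26, 36), (20, 4, 36), (31, 11, 17), (31, 21, 17), (5, 11, 17), (5, 21, 17), (6, 15, 8), (6, 32, 8), (6, 8, 8), (6, 9, 8)}.
Apply σ_{E < 10}; surviving tuples: {(5, 11, 17), (5, 21, 17), (6, 15, 8), (6, 32, 8), (6, 8, 8), (6, 9, 8)}
π_{D, E} gives {(11, 5), (15, 6), (21, 5), (32, 6), (8, 6), (9, 6)}.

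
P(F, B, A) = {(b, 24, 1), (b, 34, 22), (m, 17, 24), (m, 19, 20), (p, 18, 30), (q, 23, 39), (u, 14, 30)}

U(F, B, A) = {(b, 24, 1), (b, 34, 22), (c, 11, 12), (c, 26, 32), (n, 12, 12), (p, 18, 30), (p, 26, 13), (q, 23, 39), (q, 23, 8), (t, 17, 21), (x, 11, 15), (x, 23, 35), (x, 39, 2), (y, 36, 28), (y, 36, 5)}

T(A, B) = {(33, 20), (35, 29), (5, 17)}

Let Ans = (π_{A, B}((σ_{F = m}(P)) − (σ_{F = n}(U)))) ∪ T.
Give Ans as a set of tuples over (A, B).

Selection F = m: {(m, 17, 24), (m, 19, 20)}
Selection F = n: {(n, 12, 12)}
Taking the difference: {(m, 17, 24), (m, 19, 20)}
Keep only column(s) A, B: {(20, 19), (24, 17)}
Taking the union: {(20, 19), (24, 17), (33, 20), (35, 29), (5, 17)}

{(20, 19), (24, 17), (33, 20), (35, 29), (5, 17)}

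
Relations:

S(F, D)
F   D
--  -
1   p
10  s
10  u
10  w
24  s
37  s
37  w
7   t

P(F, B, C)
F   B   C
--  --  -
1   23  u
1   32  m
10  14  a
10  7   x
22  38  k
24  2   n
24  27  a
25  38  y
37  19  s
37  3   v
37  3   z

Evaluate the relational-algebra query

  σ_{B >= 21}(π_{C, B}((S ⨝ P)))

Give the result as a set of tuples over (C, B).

{(a, 27), (m, 32), (u, 23)}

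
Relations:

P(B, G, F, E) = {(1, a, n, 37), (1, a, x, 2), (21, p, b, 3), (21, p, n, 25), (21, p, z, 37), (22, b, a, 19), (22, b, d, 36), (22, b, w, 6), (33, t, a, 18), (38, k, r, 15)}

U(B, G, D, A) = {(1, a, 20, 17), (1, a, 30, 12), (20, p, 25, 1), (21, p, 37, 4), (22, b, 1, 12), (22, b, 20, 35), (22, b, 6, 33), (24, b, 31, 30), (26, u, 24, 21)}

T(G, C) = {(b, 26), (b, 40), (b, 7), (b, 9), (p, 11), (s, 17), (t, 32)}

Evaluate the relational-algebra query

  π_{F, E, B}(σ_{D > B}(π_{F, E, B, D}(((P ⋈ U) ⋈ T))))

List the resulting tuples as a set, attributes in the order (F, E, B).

{(b, 3, 21), (n, 25, 21), (z, 37, 21)}

P ⋈ U (natural join on B, G): {(1, a, n, 37, 20, 17), (1, a, n, 37, 30, 12), (1, a, x, 2, 20, 17), (1, a, x, 2, 30, 12), (21, p, b, 3, 37, 4), (21, p, n, 25, 37, 4), (21, p, z, 37, 37, 4), (22, b, a, 19, 1, 12), (22, b, a, 19, 20, 35), (22, b, a, 19, 6, 33), (22, b, d, 36, 1, 12), (22, b, d, 36, 20, 35), (22, b, d, 36, 6, 33), (22, b, w, 6, 1, 12), (22, b, w, 6, 20, 35), (22, b, w, 6, 6, 33)}
(P ⋈ U) ⋈ T (natural join on G): {(21, p, b, 3, 37, 4, 11), (21, p, n, 25, 37, 4, 11), (21, p, z, 37, 37, 4, 11), (22, b, a, 19, 1, 12, 26), (22, b, a, 19, 1, 12, 40), (22, b, a, 19, 1, 12, 7), (22, b, a, 19, 1, 12, 9), (22, b, a, 19, 20, 35, 26), (22, b, a, 19, 20, 35, 40), (22, b, a, 19, 20, 35, 7), (22, b, a, 19, 20, 35, 9), (22, b, a, 19, 6, 33, 26), (22, b, a, 19, 6, 33, 40), (22, b, a, 19, 6, 33, 7), (22, b, a, 19, 6, 33, 9), (22, b, d, 36, 1, 12, 26), (22, b, d, 36, 1, 12, 40), (22, b, d, 36, 1, 12, 7), (22, b, d, 36, 1, 12, 9), (22, b, d, 36, 20, 35, 26), (22, b, d, 36, 20, 35, 40), (22, b, d, 36, 20, 35, 7), (22, b, d, 36, 20, 35, 9), (22, b, d, 36, 6, 33, 26), (22, b, d, 36, 6, 33, 40), (22, b, d, 36, 6, 33, 7), (22, b, d, 36, 6, 33, 9), (22, b, w, 6, 1, 12, 26), (22, b, w, 6, 1, 12, 40), (22, b, w, 6, 1, 12, 7), (22, b, w, 6, 1, 12, 9), (22, b, w, 6, 20, 35, 26), (22, b, w, 6, 20, 35, 40), (22, b, w, 6, 20, 35, 7), (22, b, w, 6, 20, 35, 9), (22, b, w, 6, 6, 33, 26), (22, b, w, 6, 6, 33, 40), (22, b, w, 6, 6, 33, 7), (22, b, w, 6, 6, 33, 9)}
π_{F, E, B, D} gives {(a, 19, 22, 1), (a, 19, 22, 20), (a, 19, 22, 6), (b, 3, 21, 37), (d, 36, 22, 1), (d, 36, 22, 20), (d, 36, 22, 6), (n, 25, 21, 37), (w, 6, 22, 1), (w, 6, 22, 20), (w, 6, 22, 6), (z, 37, 21, 37)} (27 duplicate(s) eliminated).
σ[D > B]: keep tuples satisfying D > B → {(b, 3, 21, 37), (n, 25, 21, 37), (z, 37, 21, 37)}
π_{F, E, B} gives {(b, 3, 21), (n, 25, 21), (z, 37, 21)}.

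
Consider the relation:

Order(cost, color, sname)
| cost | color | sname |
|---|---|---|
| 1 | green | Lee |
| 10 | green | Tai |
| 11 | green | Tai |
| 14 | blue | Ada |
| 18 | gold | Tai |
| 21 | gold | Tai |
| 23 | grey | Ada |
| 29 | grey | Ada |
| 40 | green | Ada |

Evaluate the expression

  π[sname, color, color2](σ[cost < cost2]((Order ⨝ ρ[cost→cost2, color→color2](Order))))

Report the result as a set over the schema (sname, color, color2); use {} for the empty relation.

{(Ada, blue, green), (Ada, blue, grey), (Ada, grey, green), (Ada, grey, grey), (Tai, gold, gold), (Tai, green, gold), (Tai, green, green)}

ρ[cost→cost2, color→color2]: schema becomes (cost2, color2, sname); tuples unchanged.
Joining Order and ρ[cost→cost2, color→color2](Order) on sname yields {(1, green, Lee, 1, green), (10, green, Tai, 10, green), (10, green, Tai, 11, green), (10, green, Tai, 18, gold), (10, green, Tai, 21, gold), (11, green, Tai, 10, green), (11, green, Tai, 11, green), (11, green, Tai, 18, gold), (11, green, Tai, 21, gold), (14, blue, Ada, 14, blue), (14, blue, Ada, 23, grey), (14, blue, Ada, 29, grey), (14, blue, Ada, 40, green), (18, gold, Tai, 10, green), (18, gold, Tai, 11, green), (18, gold, Tai, 18, gold), (18, gold, Tai, 21, gold), (21, gold, Tai, 10, green), (21, gold, Tai, 11, green), (21, gold, Tai, 18, gold), (21, gold, Tai, 21, gold), (23, grey, Ada, 14, blue), (23, grey, Ada, 23, grey), (23, grey, Ada, 29, grey), (23, grey, Ada, 40, green), (29, grey, Ada, 14, blue), (29, grey, Ada, 23, grey), (29, grey, Ada, 29, grey), (29, grey, Ada, 40, green), (40, green, Ada, 14, blue), (40, green, Ada, 23, grey), (40, green, Ada, 29, grey), (40, green, Ada, 40, green)}.
Apply σ_{cost < cost2}; surviving tuples: {(10, green, Tai, 11, green), (10, green, Tai, 18, gold), (10, green, Tai, 21, gold), (11, green, Tai, 18, gold), (11, green, Tai, 21, gold), (14, blue, Ada, 23, grey), (14, blue, Ada, 29, grey), (14, blue, Ada, 40, green), (18, gold, Tai, 21, gold), (23, grey, Ada, 29, grey), (23, grey, Ada, 40, green), (29, grey, Ada, 40, green)}
π[sname, color, color2]: project onto (sname, color, color2) (5 duplicate(s) eliminated) → {(Ada, blue, green), (Ada, blue, grey), (Ada, grey, green), (Ada, grey, grey), (Tai, gold, gold), (Tai, green, gold), (Tai, green, green)}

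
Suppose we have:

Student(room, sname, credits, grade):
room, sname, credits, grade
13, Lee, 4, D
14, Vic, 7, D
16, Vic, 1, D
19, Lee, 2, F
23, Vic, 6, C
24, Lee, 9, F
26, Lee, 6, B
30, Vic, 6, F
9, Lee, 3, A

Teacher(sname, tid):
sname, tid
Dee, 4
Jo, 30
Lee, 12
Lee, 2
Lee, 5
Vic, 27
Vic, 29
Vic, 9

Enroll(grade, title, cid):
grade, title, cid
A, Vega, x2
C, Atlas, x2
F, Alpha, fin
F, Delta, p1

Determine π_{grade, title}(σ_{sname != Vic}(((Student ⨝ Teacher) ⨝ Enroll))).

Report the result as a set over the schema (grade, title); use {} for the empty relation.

{(A, Vega), (F, Alpha), (F, Delta)}

Joining Student and Teacher on sname yields {(13, Lee, 4, D, 12), (13, Lee, 4, D, 2), (13, Lee, 4, D, 5), (14, Vic, 7, D, 27), (14, Vic, 7, D, 29), (14, Vic, 7, D, 9), (16, Vic, 1, D, 27), (16, Vic, 1, D, 29), (16, Vic, 1, D, 9), (19, Lee, 2, F, 12), (19, Lee, 2, F, 2), (19, Lee, 2, F, 5), (23, Vic, 6, C, 27), (23, Vic, 6, C, 29), (23, Vic, 6, C, 9), (24, Lee, 9, F, 12), (24, Lee, 9, F, 2), (24, Lee, 9, F, 5), (26, Lee, 6, B, 12), (26, Lee, 6, B, 2), (26, Lee, 6, B, 5), (30, Vic, 6, F, 27), (30, Vic, 6, F, 29), (30, Vic, 6, F, 9), (9, Lee, 3, A, 12), (9, Lee, 3, A, 2), (9, Lee, 3, A, 5)}.
Joining (Student ⨝ Teacher) and Enroll on grade yields {(19, Lee, 2, F, 12, Alpha, fin), (19, Lee, 2, F, 12, Delta, p1), (19, Lee, 2, F, 2, Alpha, fin), (19, Lee, 2, F, 2, Delta, p1), (19, Lee, 2, F, 5, Alpha, fin), (19, Lee, 2, F, 5, Delta, p1), (23, Vic, 6, C, 27, Atlas, x2), (23, Vic, 6, C, 29, Atlas, x2), (23, Vic, 6, C, 9, Atlas, x2), (24, Lee, 9, F, 12, Alpha, fin), (24, Lee, 9, F, 12, Delta, p1), (24, Lee, 9, F, 2, Alpha, fin), (24, Lee, 9, F, 2, Delta, p1), (24, Lee, 9, F, 5, Alpha, fin), (24, Lee, 9, F, 5, Delta, p1), (30, Vic, 6, F, 27, Alpha, fin), (30, Vic, 6, F, 27, Delta, p1), (30, Vic, 6, F, 29, Alpha, fin), (30, Vic, 6, F, 29, Delta, p1), (30, Vic, 6, F, 9, Alpha, fin), (30, Vic, 6, F, 9, Delta, p1), (9, Lee, 3, A, 12, Vega, x2), (9, Lee, 3, A, 2, Vega, x2), (9, Lee, 3, A, 5, Vega, x2)}.
Selection sname != Vic: {(19, Lee, 2, F, 12, Alpha, fin), (19, Lee, 2, F, 12, Delta, p1), (19, Lee, 2, F, 2, Alpha, fin), (19, Lee, 2, F, 2, Delta, p1), (19, Lee, 2, F, 5, Alpha, fin), (19, Lee, 2, F, 5, Delta, p1), (24, Lee, 9, F, 12, Alpha, fin), (24, Lee, 9, F, 12, Delta, p1), (24, Lee, 9, F, 2, Alpha, fin), (24, Lee, 9, F, 2, Delta, p1), (24, Lee, 9, F, 5, Alpha, fin), (24, Lee, 9, F, 5, Delta, p1), (9, Lee, 3, A, 12, Vega, x2), (9, Lee, 3, A, 2, Vega, x2), (9, Lee, 3, A, 5, Vega, x2)}
π_{grade, title} gives {(A, Vega), (F, Alpha), (F, Delta)} (12 duplicate(s) eliminated).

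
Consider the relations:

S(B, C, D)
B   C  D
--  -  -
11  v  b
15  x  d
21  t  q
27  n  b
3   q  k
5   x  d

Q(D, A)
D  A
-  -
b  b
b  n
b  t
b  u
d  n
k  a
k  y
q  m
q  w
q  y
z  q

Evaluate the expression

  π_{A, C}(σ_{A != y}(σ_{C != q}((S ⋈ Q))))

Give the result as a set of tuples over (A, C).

S ⋈ Q (natural join on D): {(11, v, b, b), (11, v, b, n), (11, v, b, t), (11, v, b, u), (15, x, d, n), (21, t, q, m), (21, t, q, w), (21, t, q, y), (27, n, b, b), (27, n, b, n), (27, n, b, t), (27, n, b, u), (3, q, k, a), (3, q, k, y), (5, x, d, n)}
σ[C != q]: keep tuples satisfying C != q → {(11, v, b, b), (11, v, b, n), (11, v, b, t), (11, v, b, u), (15, x, d, n), (21, t, q, m), (21, t, q, w), (21, t, q, y), (27, n, b, b), (27, n, b, n), (27, n, b, t), (27, n, b, u), (5, x, d, n)}
σ[A != y]: keep tuples satisfying A != y → {(11, v, b, b), (11, v, b, n), (11, v, b, t), (11, v, b, u), (15, x, d, n), (21, t, q, m), (21, t, q, w), (27, n, b, b), (27, n, b, n), (27, n, b, t), (27, n, b, u), (5, x, d, n)}
π_{A, C} gives {(b, n), (b, v), (m, t), (n, n), (n, v), (n, x), (t, n), (t, v), (u, n), (u, v), (w, t)} (1 duplicate(s) eliminated).

{(b, n), (b, v), (m, t), (n, n), (n, v), (n, x), (t, n), (t, v), (u, n), (u, v), (w, t)}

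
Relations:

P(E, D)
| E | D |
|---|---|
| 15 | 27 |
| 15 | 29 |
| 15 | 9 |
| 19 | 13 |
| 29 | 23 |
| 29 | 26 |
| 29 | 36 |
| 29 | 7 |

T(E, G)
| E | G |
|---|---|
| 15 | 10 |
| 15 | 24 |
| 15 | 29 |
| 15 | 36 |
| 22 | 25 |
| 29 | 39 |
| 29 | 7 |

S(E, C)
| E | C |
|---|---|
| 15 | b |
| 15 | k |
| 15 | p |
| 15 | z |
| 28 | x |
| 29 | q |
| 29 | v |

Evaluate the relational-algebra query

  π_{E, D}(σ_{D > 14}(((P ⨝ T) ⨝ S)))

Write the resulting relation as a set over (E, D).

Joining P and T on E yields {(15, 27, 10), (15, 27, 24), (15, 27, 29), (15, 27, 36), (15, 29, 10), (15, 29, 24), (15, 29, 29), (15, 29, 36), (15, 9, 10), (15, 9, 24), (15, 9, 29), (15, 9, 36), (29, 23, 39), (29, 23, 7), (29, 26, 39), (29, 26, 7), (29, 36, 39), (29, 36, 7), (29, 7, 39), (29, 7, 7)}.
Joining (P ⨝ T) and S on E yields {(15, 27, 10, b), (15, 27, 10, k), (15, 27, 10, p), (15, 27, 10, z), (15, 27, 24, b), (15, 27, 24, k), (15, 27, 24, p), (15, 27, 24, z), (15, 27, 29, b), (15, 27, 29, k), (15, 27, 29, p), (15, 27, 29, z), (15, 27, 36, b), (15, 27, 36, k), (15, 27, 36, p), (15, 27, 36, z), (15, 29, 10, b), (15, 29, 10, k), (15, 29, 10, p), (15, 29, 10, z), (15, 29, 24, b), (15, 29, 24, k), (15, 29, 24, p), (15, 29, 24, z), (15, 29, 29, b), (15, 29, 29, k), (15, 29, 29, p), (15, 29, 29, z), (15, 29, 36, b), (15, 29, 36, k), (15, 29, 36, p), (15, 29, 36, z), (15, 9, 10, b), (15, 9, 10, k), (15, 9, 10, p), (15, 9, 10, z), (15, 9, 24, b), (15, 9, 24, k), (15, 9, 24, p), (15, 9, 24, z), (15, 9, 29, b), (15, 9, 29, k), (15, 9, 29, p), (15, 9, 29, z), (15, 9, 36, b), (15, 9, 36, k), (15, 9, 36, p), (15, 9, 36, z), (29, 23, 39, q), (29, 23, 39, v), (29, 23, 7, q), (29, 23, 7, v), (29, 26, 39, q), (29, 26, 39, v), (29, 26, 7, q), (29, 26, 7, v), (29, 36, 39, q), (29, 36, 39, v), (29, 36, 7, q), (29, 36, 7, v), (29, 7, 39, q), (29, 7, 39, v), (29, 7, 7, q), (29, 7, 7, v)}.
Apply σ_{D > 14}; surviving tuples: {(15, 27, 10, b), (15, 27, 10, k), (15, 27, 10, p), (15, 27, 10, z), (15, 27, 24, b), (15, 27, 24, k), (15, 27, 24, p), (15, 27, 24, z), (15, 27, 29, b), (15, 27, 29, k), (15, 27, 29, p), (15, 27, 29, z), (15, 27, 36, b), (15, 27, 36, k), (15, 27, 36, p), (15, 27, 36, z), (15, 29, 10, b), (15, 29, 10, k), (15, 29, 10, p), (15, 29, 10, z), (15, 29, 24, b), (15, 29, 24, k), (15, 29, 24, p), (15, 29, 24, z), (15, 29, 29, b), (15, 29, 29, k), (15, 29, 29, p), (15, 29, 29, z), (15, 29, 36, b), (15, 29, 36, k), (15, 29, 36, p), (15, 29, 36, z), (29, 23, 39, q), (29, 23, 39, v), (29, 23, 7, q), (29, 23, 7, v), (29, 26, 39, q), (29, 26, 39, v), (29, 26, 7, q), (29, 26, 7, v), (29, 36, 39, q), (29, 36, 39, v), (29, 36, 7, q), (29, 36, 7, v)}
π[E, D]: project onto (E, D) (39 duplicate(s) eliminated) → {(15, 27), (15, 29), (29, 23), (29, 26), (29, 36)}

{(15, 27), (15, 29), (29, 23), (29, 26), (29, 36)}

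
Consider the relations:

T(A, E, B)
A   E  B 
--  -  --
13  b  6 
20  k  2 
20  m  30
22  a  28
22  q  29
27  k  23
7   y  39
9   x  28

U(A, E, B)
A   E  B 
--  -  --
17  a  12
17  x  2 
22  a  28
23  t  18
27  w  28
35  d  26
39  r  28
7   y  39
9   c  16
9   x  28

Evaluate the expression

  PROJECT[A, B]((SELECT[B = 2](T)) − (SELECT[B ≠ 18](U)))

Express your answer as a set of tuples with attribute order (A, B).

Apply σ_{B = 2}; surviving tuples: {(20, k, 2)}
Apply σ_{B ≠ 18}; surviving tuples: {(17, a, 12), (17, x, 2), (22, a, 28), (27, w, 28), (35, d, 26), (39, r, 28), (7, y, 39), (9, c, 16), (9, x, 28)}
Taking the difference: {(20, k, 2)}
π[A, B]: project onto (A, B) → {(20, 2)}

{(20, 2)}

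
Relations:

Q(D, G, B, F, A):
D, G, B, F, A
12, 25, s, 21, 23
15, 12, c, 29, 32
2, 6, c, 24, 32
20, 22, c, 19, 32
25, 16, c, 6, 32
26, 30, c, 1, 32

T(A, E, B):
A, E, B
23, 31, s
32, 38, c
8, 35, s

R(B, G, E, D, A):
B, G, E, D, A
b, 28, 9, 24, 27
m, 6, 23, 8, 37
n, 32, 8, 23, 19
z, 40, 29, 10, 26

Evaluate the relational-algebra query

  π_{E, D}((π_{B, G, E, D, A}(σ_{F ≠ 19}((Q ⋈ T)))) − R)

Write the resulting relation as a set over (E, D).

{(31, 12), (38, 15), (38, 2), (38, 25), (38, 26)}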